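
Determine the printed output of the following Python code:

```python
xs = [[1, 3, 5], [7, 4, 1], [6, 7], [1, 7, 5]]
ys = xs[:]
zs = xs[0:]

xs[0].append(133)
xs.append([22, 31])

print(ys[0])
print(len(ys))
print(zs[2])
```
[1, 3, 5, 133]
4
[6, 7]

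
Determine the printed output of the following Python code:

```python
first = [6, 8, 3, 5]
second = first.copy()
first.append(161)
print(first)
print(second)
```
[6, 8, 3, 5, 161]
[6, 8, 3, 5]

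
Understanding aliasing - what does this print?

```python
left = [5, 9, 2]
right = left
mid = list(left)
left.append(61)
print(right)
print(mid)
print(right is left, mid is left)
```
[5, 9, 2, 61]
[5, 9, 2]
True False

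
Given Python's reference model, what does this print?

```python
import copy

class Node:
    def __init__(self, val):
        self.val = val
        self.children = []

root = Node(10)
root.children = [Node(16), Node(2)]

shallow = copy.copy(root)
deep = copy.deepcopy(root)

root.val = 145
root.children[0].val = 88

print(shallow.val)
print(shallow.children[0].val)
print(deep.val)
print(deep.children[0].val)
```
10
88
10
16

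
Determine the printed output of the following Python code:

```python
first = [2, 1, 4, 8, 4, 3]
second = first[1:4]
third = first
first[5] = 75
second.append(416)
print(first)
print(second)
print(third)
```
[2, 1, 4, 8, 4, 75]
[1, 4, 8, 416]
[2, 1, 4, 8, 4, 75]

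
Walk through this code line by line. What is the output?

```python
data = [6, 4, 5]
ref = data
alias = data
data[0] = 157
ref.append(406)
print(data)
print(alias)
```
[157, 4, 5, 406]
[157, 4, 5, 406]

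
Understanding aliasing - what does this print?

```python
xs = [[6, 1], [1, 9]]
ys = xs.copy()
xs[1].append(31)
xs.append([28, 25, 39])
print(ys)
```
[[6, 1], [1, 9, 31]]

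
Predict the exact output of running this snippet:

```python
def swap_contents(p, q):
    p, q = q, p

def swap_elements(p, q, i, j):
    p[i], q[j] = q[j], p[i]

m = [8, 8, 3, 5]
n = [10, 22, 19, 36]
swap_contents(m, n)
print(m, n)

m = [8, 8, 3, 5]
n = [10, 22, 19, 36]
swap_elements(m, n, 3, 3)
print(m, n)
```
[8, 8, 3, 5] [10, 22, 19, 36]
[8, 8, 3, 36] [10, 22, 19, 5]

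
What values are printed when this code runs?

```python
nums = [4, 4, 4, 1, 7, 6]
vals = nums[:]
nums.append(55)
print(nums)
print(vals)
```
[4, 4, 4, 1, 7, 6, 55]
[4, 4, 4, 1, 7, 6]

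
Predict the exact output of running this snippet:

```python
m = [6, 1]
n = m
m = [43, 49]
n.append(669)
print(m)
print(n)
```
[43, 49]
[6, 1, 669]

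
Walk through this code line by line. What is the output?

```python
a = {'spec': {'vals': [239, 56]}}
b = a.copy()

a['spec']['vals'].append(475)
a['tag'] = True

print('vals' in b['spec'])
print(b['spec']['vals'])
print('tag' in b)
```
True
[239, 56, 475]
False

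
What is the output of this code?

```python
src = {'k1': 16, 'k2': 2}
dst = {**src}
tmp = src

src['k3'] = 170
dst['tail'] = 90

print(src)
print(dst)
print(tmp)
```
{'k1': 16, 'k2': 2, 'k3': 170}
{'k1': 16, 'k2': 2, 'tail': 90}
{'k1': 16, 'k2': 2, 'k3': 170}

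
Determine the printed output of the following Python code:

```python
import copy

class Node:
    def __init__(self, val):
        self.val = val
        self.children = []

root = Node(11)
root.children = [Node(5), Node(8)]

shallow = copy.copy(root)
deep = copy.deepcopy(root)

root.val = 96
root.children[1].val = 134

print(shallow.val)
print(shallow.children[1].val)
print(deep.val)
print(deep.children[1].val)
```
11
134
11
8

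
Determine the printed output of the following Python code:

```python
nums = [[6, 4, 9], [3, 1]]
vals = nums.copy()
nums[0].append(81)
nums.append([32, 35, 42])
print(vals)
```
[[6, 4, 9, 81], [3, 1]]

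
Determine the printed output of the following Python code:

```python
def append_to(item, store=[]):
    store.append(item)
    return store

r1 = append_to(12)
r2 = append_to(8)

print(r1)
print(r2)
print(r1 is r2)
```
[12, 8]
[12, 8]
True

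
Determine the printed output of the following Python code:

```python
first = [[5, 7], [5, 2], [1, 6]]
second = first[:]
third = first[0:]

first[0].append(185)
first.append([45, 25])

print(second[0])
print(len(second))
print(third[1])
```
[5, 7, 185]
3
[5, 2]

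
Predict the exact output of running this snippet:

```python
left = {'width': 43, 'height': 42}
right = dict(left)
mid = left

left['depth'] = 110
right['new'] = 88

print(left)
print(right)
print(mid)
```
{'width': 43, 'height': 42, 'depth': 110}
{'width': 43, 'height': 42, 'new': 88}
{'width': 43, 'height': 42, 'depth': 110}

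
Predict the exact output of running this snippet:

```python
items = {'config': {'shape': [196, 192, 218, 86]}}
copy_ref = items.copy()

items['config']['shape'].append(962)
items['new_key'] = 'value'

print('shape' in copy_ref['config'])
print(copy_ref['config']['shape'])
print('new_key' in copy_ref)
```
True
[196, 192, 218, 86, 962]
False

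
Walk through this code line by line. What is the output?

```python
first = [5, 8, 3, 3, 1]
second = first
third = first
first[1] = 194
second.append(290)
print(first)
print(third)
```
[5, 194, 3, 3, 1, 290]
[5, 194, 3, 3, 1, 290]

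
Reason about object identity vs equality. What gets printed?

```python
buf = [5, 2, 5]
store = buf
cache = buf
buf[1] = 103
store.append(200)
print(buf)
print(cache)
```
[5, 103, 5, 200]
[5, 103, 5, 200]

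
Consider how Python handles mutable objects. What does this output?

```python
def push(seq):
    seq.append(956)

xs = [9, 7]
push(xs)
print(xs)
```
[9, 7, 956]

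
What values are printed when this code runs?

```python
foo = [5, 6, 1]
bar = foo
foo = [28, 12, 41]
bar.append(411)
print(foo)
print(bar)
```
[28, 12, 41]
[5, 6, 1, 411]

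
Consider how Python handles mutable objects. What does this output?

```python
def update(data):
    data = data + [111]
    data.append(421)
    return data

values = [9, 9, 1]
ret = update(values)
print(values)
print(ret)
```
[9, 9, 1]
[9, 9, 1, 111, 421]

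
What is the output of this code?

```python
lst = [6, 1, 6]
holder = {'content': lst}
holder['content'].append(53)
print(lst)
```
[6, 1, 6, 53]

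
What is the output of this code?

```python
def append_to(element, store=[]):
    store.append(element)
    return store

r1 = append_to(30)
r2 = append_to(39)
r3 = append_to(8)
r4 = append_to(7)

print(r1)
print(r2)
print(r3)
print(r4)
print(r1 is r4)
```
[30, 39, 8, 7]
[30, 39, 8, 7]
[30, 39, 8, 7]
[30, 39, 8, 7]
True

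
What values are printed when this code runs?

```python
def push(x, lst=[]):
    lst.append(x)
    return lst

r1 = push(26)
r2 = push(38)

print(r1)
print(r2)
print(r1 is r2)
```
[26, 38]
[26, 38]
True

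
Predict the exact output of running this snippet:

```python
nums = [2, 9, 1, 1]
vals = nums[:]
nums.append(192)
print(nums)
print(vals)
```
[2, 9, 1, 1, 192]
[2, 9, 1, 1]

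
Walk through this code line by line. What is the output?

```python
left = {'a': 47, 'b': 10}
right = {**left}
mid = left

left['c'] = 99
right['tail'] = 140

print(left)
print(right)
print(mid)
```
{'a': 47, 'b': 10, 'c': 99}
{'a': 47, 'b': 10, 'tail': 140}
{'a': 47, 'b': 10, 'c': 99}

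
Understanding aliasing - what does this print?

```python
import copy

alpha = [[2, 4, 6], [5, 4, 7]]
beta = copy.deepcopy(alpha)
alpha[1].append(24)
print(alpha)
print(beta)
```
[[2, 4, 6], [5, 4, 7, 24]]
[[2, 4, 6], [5, 4, 7]]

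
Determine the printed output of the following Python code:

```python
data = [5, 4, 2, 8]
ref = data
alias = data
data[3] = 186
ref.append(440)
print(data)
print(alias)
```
[5, 4, 2, 186, 440]
[5, 4, 2, 186, 440]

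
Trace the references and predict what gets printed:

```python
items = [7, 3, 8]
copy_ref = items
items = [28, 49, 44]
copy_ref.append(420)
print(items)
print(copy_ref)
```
[28, 49, 44]
[7, 3, 8, 420]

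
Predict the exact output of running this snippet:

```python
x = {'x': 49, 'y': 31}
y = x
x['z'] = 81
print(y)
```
{'x': 49, 'y': 31, 'z': 81}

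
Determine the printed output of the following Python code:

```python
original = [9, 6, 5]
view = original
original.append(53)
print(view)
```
[9, 6, 5, 53]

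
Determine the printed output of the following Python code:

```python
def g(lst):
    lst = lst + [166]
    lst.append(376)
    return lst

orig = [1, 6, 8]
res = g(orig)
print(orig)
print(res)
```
[1, 6, 8]
[1, 6, 8, 166, 376]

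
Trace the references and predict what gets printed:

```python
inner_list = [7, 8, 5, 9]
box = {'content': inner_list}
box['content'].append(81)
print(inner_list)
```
[7, 8, 5, 9, 81]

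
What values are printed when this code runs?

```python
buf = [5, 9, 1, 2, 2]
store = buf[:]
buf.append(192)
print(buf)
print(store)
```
[5, 9, 1, 2, 2, 192]
[5, 9, 1, 2, 2]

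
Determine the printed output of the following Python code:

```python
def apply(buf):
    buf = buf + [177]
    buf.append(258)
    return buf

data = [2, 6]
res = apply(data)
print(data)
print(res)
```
[2, 6]
[2, 6, 177, 258]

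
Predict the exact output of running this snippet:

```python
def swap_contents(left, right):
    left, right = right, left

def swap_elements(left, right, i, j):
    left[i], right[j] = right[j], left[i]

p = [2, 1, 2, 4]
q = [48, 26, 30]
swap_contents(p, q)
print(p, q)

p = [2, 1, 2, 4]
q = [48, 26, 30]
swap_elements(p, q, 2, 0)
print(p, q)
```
[2, 1, 2, 4] [48, 26, 30]
[2, 1, 48, 4] [2, 26, 30]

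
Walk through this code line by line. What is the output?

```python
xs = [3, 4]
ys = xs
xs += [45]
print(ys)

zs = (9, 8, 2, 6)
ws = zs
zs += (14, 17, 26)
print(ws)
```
[3, 4, 45]
(9, 8, 2, 6)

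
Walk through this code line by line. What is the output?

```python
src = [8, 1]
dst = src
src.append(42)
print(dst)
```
[8, 1, 42]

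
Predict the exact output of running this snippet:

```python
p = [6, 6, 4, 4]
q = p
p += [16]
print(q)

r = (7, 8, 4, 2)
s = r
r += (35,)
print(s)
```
[6, 6, 4, 4, 16]
(7, 8, 4, 2)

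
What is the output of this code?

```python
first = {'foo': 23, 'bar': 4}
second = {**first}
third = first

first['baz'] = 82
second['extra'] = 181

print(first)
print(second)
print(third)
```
{'foo': 23, 'bar': 4, 'baz': 82}
{'foo': 23, 'bar': 4, 'extra': 181}
{'foo': 23, 'bar': 4, 'baz': 82}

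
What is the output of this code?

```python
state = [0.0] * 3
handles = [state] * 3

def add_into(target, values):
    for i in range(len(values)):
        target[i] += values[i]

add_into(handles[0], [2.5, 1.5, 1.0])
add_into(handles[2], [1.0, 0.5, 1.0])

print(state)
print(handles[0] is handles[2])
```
[3.5, 2.0, 2.0]
True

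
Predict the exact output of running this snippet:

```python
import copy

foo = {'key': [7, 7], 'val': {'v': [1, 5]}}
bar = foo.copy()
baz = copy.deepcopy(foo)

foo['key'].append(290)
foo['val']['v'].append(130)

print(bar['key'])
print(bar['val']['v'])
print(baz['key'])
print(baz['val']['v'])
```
[7, 7, 290]
[1, 5, 130]
[7, 7]
[1, 5]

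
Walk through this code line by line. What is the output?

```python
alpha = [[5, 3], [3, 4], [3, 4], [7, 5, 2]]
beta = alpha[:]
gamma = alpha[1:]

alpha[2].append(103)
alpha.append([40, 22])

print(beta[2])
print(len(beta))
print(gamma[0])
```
[3, 4, 103]
4
[3, 4]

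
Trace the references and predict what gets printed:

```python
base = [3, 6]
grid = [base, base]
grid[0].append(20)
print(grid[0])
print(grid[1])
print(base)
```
[3, 6, 20]
[3, 6, 20]
[3, 6, 20]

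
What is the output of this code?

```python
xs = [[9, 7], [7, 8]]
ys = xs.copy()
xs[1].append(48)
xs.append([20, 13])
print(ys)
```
[[9, 7], [7, 8, 48]]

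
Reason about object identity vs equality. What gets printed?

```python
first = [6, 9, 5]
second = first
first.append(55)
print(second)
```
[6, 9, 5, 55]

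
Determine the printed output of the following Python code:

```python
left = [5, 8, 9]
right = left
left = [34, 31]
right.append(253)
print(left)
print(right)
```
[34, 31]
[5, 8, 9, 253]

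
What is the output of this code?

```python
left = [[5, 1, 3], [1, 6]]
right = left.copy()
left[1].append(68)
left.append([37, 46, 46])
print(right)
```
[[5, 1, 3], [1, 6, 68]]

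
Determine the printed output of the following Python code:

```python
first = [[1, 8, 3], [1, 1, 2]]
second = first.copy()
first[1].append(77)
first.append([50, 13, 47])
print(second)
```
[[1, 8, 3], [1, 1, 2, 77]]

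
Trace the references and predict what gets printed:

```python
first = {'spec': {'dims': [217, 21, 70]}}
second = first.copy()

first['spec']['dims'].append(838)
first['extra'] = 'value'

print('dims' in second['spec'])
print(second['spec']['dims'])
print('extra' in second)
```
True
[217, 21, 70, 838]
False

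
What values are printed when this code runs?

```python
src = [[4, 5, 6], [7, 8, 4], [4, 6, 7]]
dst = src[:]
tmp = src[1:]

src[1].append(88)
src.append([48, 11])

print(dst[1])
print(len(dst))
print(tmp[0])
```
[7, 8, 4, 88]
3
[7, 8, 4, 88]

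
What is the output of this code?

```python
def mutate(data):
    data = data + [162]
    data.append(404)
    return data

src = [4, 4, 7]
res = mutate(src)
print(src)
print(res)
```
[4, 4, 7]
[4, 4, 7, 162, 404]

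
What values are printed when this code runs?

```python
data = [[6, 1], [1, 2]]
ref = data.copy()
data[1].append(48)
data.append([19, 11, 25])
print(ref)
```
[[6, 1], [1, 2, 48]]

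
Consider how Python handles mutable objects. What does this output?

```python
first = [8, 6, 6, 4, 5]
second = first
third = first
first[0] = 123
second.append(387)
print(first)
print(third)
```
[123, 6, 6, 4, 5, 387]
[123, 6, 6, 4, 5, 387]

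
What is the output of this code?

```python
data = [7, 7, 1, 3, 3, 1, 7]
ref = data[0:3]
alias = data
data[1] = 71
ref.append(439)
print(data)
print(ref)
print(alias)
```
[7, 71, 1, 3, 3, 1, 7]
[7, 7, 1, 439]
[7, 71, 1, 3, 3, 1, 7]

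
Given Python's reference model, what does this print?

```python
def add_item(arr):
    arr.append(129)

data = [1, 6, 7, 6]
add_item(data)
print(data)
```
[1, 6, 7, 6, 129]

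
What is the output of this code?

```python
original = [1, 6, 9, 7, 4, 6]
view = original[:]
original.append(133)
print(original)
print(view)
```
[1, 6, 9, 7, 4, 6, 133]
[1, 6, 9, 7, 4, 6]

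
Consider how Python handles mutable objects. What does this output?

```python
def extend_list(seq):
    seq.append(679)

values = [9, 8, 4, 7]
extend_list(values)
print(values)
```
[9, 8, 4, 7, 679]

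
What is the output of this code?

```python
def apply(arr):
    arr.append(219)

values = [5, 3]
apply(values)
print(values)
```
[5, 3, 219]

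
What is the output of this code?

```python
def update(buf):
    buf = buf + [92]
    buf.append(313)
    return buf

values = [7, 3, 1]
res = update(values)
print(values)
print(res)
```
[7, 3, 1]
[7, 3, 1, 92, 313]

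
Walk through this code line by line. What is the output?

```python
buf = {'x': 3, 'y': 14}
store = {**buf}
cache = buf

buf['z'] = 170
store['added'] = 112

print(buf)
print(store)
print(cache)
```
{'x': 3, 'y': 14, 'z': 170}
{'x': 3, 'y': 14, 'added': 112}
{'x': 3, 'y': 14, 'z': 170}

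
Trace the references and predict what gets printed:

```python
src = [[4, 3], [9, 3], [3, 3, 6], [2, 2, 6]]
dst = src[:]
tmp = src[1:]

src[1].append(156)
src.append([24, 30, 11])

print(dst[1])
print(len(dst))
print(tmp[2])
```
[9, 3, 156]
4
[2, 2, 6]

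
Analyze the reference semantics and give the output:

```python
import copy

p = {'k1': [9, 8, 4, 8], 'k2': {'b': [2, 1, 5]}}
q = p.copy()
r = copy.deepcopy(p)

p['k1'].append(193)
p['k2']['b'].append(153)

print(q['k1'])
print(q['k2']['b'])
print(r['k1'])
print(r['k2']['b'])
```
[9, 8, 4, 8, 193]
[2, 1, 5, 153]
[9, 8, 4, 8]
[2, 1, 5]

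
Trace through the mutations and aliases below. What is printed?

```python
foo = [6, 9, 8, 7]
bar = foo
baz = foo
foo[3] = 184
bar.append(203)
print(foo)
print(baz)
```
[6, 9, 8, 184, 203]
[6, 9, 8, 184, 203]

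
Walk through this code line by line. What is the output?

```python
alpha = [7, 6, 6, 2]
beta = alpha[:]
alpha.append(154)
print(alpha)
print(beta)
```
[7, 6, 6, 2, 154]
[7, 6, 6, 2]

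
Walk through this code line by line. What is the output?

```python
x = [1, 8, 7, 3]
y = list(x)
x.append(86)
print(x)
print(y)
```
[1, 8, 7, 3, 86]
[1, 8, 7, 3]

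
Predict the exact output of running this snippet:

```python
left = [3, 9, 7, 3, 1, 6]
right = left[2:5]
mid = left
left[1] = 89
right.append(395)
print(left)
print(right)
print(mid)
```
[3, 89, 7, 3, 1, 6]
[7, 3, 1, 395]
[3, 89, 7, 3, 1, 6]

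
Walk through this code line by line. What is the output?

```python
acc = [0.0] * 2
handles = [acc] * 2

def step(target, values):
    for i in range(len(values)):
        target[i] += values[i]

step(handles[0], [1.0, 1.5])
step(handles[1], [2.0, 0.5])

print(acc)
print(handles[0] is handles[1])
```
[3.0, 2.0]
True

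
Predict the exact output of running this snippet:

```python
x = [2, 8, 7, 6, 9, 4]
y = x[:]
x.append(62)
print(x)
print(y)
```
[2, 8, 7, 6, 9, 4, 62]
[2, 8, 7, 6, 9, 4]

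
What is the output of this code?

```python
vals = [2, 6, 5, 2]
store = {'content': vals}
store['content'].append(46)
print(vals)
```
[2, 6, 5, 2, 46]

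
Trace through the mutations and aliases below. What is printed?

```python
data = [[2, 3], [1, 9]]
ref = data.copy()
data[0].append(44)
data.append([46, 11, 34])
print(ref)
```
[[2, 3, 44], [1, 9]]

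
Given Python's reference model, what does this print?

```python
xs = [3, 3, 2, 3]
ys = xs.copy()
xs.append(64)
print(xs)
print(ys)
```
[3, 3, 2, 3, 64]
[3, 3, 2, 3]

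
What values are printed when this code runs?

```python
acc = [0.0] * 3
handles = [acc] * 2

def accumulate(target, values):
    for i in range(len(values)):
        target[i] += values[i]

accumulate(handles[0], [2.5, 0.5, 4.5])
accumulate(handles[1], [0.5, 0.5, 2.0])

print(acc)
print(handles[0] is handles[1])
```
[3.0, 1.0, 6.5]
True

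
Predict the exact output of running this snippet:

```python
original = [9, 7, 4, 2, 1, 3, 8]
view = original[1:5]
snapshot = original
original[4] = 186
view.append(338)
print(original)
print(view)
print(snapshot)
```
[9, 7, 4, 2, 186, 3, 8]
[7, 4, 2, 1, 338]
[9, 7, 4, 2, 186, 3, 8]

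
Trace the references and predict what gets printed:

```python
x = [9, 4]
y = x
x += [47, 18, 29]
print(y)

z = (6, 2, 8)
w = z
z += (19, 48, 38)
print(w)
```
[9, 4, 47, 18, 29]
(6, 2, 8)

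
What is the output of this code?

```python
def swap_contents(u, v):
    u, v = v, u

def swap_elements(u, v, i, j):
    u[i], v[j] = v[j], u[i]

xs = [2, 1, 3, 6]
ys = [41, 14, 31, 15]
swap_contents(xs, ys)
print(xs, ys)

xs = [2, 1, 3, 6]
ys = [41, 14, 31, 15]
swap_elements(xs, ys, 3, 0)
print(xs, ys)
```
[2, 1, 3, 6] [41, 14, 31, 15]
[2, 1, 3, 41] [6, 14, 31, 15]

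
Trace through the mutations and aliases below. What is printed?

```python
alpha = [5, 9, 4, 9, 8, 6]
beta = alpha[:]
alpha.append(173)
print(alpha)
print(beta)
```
[5, 9, 4, 9, 8, 6, 173]
[5, 9, 4, 9, 8, 6]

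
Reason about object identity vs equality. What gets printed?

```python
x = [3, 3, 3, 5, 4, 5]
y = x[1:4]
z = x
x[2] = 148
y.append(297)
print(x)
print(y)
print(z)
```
[3, 3, 148, 5, 4, 5]
[3, 3, 5, 297]
[3, 3, 148, 5, 4, 5]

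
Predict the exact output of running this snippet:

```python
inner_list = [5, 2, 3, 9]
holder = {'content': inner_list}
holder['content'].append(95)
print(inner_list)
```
[5, 2, 3, 9, 95]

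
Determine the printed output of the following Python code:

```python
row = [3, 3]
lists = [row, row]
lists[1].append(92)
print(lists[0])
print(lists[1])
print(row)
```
[3, 3, 92]
[3, 3, 92]
[3, 3, 92]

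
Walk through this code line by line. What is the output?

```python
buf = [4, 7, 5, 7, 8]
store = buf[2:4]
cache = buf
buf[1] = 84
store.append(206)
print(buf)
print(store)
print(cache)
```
[4, 84, 5, 7, 8]
[5, 7, 206]
[4, 84, 5, 7, 8]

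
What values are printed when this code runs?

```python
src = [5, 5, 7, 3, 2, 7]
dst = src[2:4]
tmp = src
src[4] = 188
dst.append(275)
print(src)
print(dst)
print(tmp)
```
[5, 5, 7, 3, 188, 7]
[7, 3, 275]
[5, 5, 7, 3, 188, 7]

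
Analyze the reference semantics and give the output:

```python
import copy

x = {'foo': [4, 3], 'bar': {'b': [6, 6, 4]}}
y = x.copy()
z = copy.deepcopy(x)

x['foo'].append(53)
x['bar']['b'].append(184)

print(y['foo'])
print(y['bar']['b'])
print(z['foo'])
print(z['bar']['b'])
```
[4, 3, 53]
[6, 6, 4, 184]
[4, 3]
[6, 6, 4]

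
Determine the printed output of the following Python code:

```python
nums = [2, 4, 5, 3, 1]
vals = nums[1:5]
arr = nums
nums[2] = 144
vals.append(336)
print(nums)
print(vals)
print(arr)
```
[2, 4, 144, 3, 1]
[4, 5, 3, 1, 336]
[2, 4, 144, 3, 1]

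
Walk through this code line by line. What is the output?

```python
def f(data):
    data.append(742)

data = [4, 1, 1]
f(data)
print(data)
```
[4, 1, 1, 742]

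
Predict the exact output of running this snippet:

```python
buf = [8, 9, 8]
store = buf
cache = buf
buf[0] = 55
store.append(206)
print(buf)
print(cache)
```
[55, 9, 8, 206]
[55, 9, 8, 206]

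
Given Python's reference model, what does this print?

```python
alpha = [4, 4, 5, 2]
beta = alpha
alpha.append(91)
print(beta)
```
[4, 4, 5, 2, 91]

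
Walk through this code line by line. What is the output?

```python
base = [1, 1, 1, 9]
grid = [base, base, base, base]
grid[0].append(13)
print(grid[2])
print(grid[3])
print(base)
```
[1, 1, 1, 9, 13]
[1, 1, 1, 9, 13]
[1, 1, 1, 9, 13]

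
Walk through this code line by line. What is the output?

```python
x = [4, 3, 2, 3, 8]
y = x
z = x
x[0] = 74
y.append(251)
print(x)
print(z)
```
[74, 3, 2, 3, 8, 251]
[74, 3, 2, 3, 8, 251]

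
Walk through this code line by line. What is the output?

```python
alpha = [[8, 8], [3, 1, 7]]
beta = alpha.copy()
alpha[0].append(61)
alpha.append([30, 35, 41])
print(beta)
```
[[8, 8, 61], [3, 1, 7]]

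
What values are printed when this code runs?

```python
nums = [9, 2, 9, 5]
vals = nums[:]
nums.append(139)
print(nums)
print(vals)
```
[9, 2, 9, 5, 139]
[9, 2, 9, 5]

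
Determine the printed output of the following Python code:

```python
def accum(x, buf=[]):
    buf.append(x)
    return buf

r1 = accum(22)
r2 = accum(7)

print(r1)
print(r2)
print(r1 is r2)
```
[22, 7]
[22, 7]
True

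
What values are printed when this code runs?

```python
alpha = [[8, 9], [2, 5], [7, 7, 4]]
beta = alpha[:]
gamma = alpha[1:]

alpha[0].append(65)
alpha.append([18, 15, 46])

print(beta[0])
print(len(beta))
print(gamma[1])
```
[8, 9, 65]
3
[7, 7, 4]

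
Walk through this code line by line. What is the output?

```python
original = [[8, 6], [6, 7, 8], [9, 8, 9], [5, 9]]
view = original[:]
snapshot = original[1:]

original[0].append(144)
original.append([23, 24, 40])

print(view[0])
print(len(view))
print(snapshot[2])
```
[8, 6, 144]
4
[5, 9]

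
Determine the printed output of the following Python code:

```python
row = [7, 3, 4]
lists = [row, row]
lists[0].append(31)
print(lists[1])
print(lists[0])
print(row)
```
[7, 3, 4, 31]
[7, 3, 4, 31]
[7, 3, 4, 31]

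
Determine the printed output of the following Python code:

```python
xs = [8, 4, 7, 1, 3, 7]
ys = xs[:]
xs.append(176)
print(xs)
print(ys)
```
[8, 4, 7, 1, 3, 7, 176]
[8, 4, 7, 1, 3, 7]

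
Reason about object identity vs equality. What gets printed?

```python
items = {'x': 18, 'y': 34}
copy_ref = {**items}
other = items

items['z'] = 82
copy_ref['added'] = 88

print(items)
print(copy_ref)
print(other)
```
{'x': 18, 'y': 34, 'z': 82}
{'x': 18, 'y': 34, 'added': 88}
{'x': 18, 'y': 34, 'z': 82}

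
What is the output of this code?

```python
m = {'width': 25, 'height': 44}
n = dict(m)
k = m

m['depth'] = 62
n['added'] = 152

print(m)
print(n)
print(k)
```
{'width': 25, 'height': 44, 'depth': 62}
{'width': 25, 'height': 44, 'added': 152}
{'width': 25, 'height': 44, 'depth': 62}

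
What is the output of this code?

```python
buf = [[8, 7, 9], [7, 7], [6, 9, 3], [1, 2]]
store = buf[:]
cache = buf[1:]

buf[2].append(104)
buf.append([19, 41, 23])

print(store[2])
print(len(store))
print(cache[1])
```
[6, 9, 3, 104]
4
[6, 9, 3, 104]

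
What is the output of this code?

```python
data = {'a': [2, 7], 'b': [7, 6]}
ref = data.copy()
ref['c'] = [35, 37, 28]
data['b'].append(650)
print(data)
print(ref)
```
{'a': [2, 7], 'b': [7, 6, 650]}
{'a': [2, 7], 'b': [7, 6, 650], 'c': [35, 37, 28]}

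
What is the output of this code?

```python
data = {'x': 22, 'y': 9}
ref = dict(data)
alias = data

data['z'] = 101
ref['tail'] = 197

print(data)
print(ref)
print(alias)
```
{'x': 22, 'y': 9, 'z': 101}
{'x': 22, 'y': 9, 'tail': 197}
{'x': 22, 'y': 9, 'z': 101}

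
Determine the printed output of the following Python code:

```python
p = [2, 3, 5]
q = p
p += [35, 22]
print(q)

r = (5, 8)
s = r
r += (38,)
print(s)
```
[2, 3, 5, 35, 22]
(5, 8)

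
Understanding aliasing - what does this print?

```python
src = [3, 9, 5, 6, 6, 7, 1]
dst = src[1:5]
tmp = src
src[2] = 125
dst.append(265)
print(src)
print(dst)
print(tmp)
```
[3, 9, 125, 6, 6, 7, 1]
[9, 5, 6, 6, 265]
[3, 9, 125, 6, 6, 7, 1]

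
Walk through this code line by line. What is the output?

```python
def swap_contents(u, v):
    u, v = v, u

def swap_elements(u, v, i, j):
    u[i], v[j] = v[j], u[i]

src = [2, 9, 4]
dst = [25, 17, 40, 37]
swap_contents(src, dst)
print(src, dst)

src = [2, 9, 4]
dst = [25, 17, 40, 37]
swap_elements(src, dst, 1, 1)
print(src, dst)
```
[2, 9, 4] [25, 17, 40, 37]
[2, 17, 4] [25, 9, 40, 37]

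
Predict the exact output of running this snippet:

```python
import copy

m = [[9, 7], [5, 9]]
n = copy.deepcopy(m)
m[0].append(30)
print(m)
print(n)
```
[[9, 7, 30], [5, 9]]
[[9, 7], [5, 9]]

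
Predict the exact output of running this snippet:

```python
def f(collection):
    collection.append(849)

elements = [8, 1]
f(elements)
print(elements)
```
[8, 1, 849]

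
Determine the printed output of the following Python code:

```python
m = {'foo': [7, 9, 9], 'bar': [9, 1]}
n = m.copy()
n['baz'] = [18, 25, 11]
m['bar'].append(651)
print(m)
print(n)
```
{'foo': [7, 9, 9], 'bar': [9, 1, 651]}
{'foo': [7, 9, 9], 'bar': [9, 1, 651], 'baz': [18, 25, 11]}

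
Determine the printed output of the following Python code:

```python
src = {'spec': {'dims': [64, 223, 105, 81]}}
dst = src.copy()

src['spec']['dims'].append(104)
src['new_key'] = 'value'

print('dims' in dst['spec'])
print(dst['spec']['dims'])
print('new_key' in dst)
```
True
[64, 223, 105, 81, 104]
False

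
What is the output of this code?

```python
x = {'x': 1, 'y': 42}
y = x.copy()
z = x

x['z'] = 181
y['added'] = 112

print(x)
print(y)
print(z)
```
{'x': 1, 'y': 42, 'z': 181}
{'x': 1, 'y': 42, 'added': 112}
{'x': 1, 'y': 42, 'z': 181}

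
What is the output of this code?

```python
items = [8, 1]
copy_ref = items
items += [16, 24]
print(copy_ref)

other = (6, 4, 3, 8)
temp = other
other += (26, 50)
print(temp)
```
[8, 1, 16, 24]
(6, 4, 3, 8)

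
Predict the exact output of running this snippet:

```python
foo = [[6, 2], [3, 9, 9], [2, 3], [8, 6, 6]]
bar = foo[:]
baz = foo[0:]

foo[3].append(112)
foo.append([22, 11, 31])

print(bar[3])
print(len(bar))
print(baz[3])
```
[8, 6, 6, 112]
4
[8, 6, 6, 112]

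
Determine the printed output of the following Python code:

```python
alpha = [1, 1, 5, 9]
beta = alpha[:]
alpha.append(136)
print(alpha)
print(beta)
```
[1, 1, 5, 9, 136]
[1, 1, 5, 9]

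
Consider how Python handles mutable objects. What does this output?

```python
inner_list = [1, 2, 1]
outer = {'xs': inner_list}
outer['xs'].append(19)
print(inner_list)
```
[1, 2, 1, 19]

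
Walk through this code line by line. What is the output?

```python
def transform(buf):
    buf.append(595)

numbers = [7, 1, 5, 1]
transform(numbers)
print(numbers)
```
[7, 1, 5, 1, 595]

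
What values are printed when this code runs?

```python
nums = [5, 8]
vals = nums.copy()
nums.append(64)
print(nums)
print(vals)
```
[5, 8, 64]
[5, 8]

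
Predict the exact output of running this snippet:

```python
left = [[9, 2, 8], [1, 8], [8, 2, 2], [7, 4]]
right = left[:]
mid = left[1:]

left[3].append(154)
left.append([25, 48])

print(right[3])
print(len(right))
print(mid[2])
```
[7, 4, 154]
4
[7, 4, 154]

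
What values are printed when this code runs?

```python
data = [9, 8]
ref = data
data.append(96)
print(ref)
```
[9, 8, 96]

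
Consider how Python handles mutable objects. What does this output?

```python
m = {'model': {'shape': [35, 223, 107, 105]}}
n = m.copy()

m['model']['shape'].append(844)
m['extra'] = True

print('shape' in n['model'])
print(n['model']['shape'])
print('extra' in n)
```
True
[35, 223, 107, 105, 844]
False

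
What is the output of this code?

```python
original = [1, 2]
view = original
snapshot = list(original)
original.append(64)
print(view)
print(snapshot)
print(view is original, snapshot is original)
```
[1, 2, 64]
[1, 2]
True False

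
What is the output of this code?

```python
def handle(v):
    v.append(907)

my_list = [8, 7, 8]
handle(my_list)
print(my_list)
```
[8, 7, 8, 907]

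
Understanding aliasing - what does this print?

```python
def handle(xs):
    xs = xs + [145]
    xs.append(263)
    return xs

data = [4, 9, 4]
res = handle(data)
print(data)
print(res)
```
[4, 9, 4]
[4, 9, 4, 145, 263]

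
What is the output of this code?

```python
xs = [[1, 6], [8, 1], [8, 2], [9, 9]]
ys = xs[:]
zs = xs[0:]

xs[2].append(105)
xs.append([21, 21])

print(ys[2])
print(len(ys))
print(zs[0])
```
[8, 2, 105]
4
[1, 6]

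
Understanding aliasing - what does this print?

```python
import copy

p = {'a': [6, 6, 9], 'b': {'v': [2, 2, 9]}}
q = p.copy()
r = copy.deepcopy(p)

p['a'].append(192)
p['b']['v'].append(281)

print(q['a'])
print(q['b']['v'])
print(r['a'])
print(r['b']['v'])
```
[6, 6, 9, 192]
[2, 2, 9, 281]
[6, 6, 9]
[2, 2, 9]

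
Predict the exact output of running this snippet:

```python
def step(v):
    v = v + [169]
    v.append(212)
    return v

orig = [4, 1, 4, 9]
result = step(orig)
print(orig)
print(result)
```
[4, 1, 4, 9]
[4, 1, 4, 9, 169, 212]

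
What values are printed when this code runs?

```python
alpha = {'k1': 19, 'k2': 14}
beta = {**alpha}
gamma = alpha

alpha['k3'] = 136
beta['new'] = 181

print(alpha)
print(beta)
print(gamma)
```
{'k1': 19, 'k2': 14, 'k3': 136}
{'k1': 19, 'k2': 14, 'new': 181}
{'k1': 19, 'k2': 14, 'k3': 136}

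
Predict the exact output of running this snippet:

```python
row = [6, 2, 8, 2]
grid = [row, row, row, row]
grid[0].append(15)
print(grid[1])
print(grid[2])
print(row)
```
[6, 2, 8, 2, 15]
[6, 2, 8, 2, 15]
[6, 2, 8, 2, 15]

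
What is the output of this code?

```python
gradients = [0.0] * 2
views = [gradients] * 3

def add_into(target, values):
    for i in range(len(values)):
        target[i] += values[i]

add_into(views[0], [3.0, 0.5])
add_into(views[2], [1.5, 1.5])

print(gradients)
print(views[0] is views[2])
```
[4.5, 2.0]
True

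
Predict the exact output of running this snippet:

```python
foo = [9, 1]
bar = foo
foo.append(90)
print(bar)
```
[9, 1, 90]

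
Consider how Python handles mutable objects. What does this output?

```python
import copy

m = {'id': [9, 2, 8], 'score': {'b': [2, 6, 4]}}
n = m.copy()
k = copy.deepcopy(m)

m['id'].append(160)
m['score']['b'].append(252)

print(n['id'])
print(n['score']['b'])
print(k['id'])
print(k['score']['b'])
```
[9, 2, 8, 160]
[2, 6, 4, 252]
[9, 2, 8]
[2, 6, 4]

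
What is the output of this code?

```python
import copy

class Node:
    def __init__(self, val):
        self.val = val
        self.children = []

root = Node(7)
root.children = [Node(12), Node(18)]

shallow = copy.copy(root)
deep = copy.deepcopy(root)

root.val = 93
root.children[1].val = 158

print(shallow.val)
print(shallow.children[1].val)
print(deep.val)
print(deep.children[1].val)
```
7
158
7
18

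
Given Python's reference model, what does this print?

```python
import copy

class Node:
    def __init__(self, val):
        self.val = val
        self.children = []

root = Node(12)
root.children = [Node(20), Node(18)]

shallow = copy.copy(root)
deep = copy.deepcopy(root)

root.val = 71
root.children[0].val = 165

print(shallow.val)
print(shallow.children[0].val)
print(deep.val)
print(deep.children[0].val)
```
12
165
12
20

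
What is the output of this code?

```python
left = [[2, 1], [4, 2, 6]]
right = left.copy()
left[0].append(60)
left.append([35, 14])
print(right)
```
[[2, 1, 60], [4, 2, 6]]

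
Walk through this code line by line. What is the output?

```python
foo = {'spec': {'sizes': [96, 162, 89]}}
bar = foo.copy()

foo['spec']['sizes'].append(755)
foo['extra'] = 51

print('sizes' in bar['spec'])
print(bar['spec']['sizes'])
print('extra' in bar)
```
True
[96, 162, 89, 755]
False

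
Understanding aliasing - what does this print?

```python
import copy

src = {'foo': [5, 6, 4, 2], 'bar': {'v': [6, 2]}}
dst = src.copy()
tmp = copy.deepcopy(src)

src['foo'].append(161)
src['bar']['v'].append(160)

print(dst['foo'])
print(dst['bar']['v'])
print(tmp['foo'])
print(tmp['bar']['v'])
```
[5, 6, 4, 2, 161]
[6, 2, 160]
[5, 6, 4, 2]
[6, 2]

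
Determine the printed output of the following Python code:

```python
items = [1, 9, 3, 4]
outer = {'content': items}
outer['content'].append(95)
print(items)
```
[1, 9, 3, 4, 95]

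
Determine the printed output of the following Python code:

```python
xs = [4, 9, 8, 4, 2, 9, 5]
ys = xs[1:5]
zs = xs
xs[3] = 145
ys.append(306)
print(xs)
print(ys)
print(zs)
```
[4, 9, 8, 145, 2, 9, 5]
[9, 8, 4, 2, 306]
[4, 9, 8, 145, 2, 9, 5]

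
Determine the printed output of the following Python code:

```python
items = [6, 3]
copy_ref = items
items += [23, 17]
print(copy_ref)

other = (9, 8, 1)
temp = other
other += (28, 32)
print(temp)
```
[6, 3, 23, 17]
(9, 8, 1)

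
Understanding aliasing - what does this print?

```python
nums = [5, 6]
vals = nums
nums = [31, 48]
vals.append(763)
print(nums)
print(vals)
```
[31, 48]
[5, 6, 763]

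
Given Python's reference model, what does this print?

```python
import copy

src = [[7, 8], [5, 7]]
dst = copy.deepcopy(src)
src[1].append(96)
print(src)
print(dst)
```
[[7, 8], [5, 7, 96]]
[[7, 8], [5, 7]]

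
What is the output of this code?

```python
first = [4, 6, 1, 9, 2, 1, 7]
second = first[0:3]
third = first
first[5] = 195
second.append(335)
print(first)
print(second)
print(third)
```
[4, 6, 1, 9, 2, 195, 7]
[4, 6, 1, 335]
[4, 6, 1, 9, 2, 195, 7]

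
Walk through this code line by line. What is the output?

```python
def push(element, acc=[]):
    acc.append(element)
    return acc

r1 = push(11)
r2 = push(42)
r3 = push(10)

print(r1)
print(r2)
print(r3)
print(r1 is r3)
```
[11, 42, 10]
[11, 42, 10]
[11, 42, 10]
True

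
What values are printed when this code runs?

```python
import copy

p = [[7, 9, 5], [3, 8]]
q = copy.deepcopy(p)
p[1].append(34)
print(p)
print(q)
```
[[7, 9, 5], [3, 8, 34]]
[[7, 9, 5], [3, 8]]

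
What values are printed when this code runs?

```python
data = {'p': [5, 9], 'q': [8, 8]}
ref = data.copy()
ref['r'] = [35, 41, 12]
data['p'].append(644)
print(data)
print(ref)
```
{'p': [5, 9, 644], 'q': [8, 8]}
{'p': [5, 9, 644], 'q': [8, 8], 'r': [35, 41, 12]}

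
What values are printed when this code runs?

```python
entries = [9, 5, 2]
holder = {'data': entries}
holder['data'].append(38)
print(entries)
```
[9, 5, 2, 38]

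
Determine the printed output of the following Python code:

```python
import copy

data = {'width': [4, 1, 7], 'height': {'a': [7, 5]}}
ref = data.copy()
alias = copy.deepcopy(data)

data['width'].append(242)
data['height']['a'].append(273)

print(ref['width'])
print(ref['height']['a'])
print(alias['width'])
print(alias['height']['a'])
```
[4, 1, 7, 242]
[7, 5, 273]
[4, 1, 7]
[7, 5]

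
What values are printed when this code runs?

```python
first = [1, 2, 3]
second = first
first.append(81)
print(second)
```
[1, 2, 3, 81]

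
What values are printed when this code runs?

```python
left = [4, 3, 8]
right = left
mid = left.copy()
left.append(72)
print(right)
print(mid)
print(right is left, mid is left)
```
[4, 3, 8, 72]
[4, 3, 8]
True False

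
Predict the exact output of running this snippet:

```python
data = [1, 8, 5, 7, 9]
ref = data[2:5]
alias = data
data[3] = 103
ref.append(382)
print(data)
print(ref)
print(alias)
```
[1, 8, 5, 103, 9]
[5, 7, 9, 382]
[1, 8, 5, 103, 9]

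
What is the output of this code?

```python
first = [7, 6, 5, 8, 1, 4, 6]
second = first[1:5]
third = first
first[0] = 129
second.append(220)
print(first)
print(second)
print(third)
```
[129, 6, 5, 8, 1, 4, 6]
[6, 5, 8, 1, 220]
[129, 6, 5, 8, 1, 4, 6]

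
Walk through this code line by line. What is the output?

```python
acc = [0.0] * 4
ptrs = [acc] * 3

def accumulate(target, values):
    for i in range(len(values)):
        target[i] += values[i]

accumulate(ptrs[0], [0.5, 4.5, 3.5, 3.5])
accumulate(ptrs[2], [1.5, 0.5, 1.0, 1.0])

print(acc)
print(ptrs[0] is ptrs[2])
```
[2.0, 5.0, 4.5, 4.5]
True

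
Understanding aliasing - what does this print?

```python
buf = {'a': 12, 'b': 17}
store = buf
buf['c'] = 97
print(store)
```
{'a': 12, 'b': 17, 'c': 97}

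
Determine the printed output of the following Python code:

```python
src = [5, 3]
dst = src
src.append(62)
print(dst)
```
[5, 3, 62]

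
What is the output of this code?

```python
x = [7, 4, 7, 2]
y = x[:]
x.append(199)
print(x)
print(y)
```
[7, 4, 7, 2, 199]
[7, 4, 7, 2]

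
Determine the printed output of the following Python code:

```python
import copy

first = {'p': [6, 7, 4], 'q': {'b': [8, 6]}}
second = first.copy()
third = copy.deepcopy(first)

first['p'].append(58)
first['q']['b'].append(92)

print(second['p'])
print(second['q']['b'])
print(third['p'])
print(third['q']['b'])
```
[6, 7, 4, 58]
[8, 6, 92]
[6, 7, 4]
[8, 6]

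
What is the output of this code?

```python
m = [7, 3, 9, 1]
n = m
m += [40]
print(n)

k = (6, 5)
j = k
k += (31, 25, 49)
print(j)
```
[7, 3, 9, 1, 40]
(6, 5)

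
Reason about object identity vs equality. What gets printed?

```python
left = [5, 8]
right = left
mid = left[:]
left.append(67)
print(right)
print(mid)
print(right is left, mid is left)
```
[5, 8, 67]
[5, 8]
True False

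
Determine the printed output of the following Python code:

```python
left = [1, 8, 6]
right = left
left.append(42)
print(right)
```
[1, 8, 6, 42]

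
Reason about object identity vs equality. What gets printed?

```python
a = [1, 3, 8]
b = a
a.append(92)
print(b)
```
[1, 3, 8, 92]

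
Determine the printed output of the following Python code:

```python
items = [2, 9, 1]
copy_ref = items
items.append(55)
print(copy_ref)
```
[2, 9, 1, 55]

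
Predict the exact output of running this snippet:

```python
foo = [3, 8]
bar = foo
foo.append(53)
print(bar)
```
[3, 8, 53]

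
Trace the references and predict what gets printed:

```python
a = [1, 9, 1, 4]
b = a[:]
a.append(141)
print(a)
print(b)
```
[1, 9, 1, 4, 141]
[1, 9, 1, 4]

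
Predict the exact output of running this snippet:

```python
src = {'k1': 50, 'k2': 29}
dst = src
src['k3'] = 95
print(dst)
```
{'k1': 50, 'k2': 29, 'k3': 95}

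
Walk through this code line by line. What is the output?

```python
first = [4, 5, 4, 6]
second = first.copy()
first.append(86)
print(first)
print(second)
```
[4, 5, 4, 6, 86]
[4, 5, 4, 6]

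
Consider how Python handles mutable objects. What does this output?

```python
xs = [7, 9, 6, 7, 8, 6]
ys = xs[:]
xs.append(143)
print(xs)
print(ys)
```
[7, 9, 6, 7, 8, 6, 143]
[7, 9, 6, 7, 8, 6]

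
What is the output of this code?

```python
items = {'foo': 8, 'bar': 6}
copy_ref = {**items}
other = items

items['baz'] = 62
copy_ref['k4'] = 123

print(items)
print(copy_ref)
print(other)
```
{'foo': 8, 'bar': 6, 'baz': 62}
{'foo': 8, 'bar': 6, 'k4': 123}
{'foo': 8, 'bar': 6, 'baz': 62}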